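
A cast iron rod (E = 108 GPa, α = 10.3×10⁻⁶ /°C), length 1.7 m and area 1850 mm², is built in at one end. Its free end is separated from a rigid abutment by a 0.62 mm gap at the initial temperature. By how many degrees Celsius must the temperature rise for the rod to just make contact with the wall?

ΔT ≈ 35.4 °C

Contact occurs when the free expansion equals the gap: αΔT L = 0.62 mm.
So ΔT = g/(αL) = 0.62/(10.3×10⁻⁶ × 1700) = 35.41 °C.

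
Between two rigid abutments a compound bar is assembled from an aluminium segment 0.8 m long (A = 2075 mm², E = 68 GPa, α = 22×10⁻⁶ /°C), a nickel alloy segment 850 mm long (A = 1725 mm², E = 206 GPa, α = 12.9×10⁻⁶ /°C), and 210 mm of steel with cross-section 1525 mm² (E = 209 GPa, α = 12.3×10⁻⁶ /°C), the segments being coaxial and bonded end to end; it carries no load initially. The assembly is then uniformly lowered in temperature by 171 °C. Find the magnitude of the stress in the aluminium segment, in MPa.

σ ≈ 294 MPa (tensile)

If the supports were absent, the total length change would be Σ αᵢΔT Lᵢ = 22×10⁻⁶×171×800 + 12.9×10⁻⁶×171×850 + 12.3×10⁻⁶×171×210 = 5.326 mm.
Since the ends are fixed, an axial force P builds up, equal in every segment, with P · Σ Lᵢ/(AᵢEᵢ) = δ_free.
The series flexibility is Σ Lᵢ/(AᵢEᵢ) = 800/(2075×68×10³) + 850/(1725×206×10³) + 210/(1525×209×10³) = 8.721×10⁻⁶ mm/N.
P = 5.326 / 8.721×10⁻⁶ = 610800 N = 610.8 kN, tensile.
σ_{aluminium} = P / A = 610800 / 2075 = 294.3 MPa.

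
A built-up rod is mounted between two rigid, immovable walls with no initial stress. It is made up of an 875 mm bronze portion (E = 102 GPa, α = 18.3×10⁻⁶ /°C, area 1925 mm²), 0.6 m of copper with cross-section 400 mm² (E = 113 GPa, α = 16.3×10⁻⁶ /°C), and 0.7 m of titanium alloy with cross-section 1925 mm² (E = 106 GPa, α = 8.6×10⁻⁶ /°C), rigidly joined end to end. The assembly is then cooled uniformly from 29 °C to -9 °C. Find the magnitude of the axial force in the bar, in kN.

P ≈ 57.1 kN (tensile)

With the walls removed the bar would change length by δ_free = Σ αᵢΔT Lᵢ = 18.3×10⁻⁶×38×875 + 16.3×10⁻⁶×38×600 + 8.6×10⁻⁶×38×700 = 1.209 mm.
The rigid supports impose zero overall length change; the single axial force P common to all segments must satisfy P Σ Lᵢ/(AᵢEᵢ) = δ_free.
The series flexibility is Σ Lᵢ/(AᵢEᵢ) = 875/(1925×102×10³) + 600/(400×113×10³) + 700/(1925×106×10³) = 2.116×10⁻⁵ mm/N.
P = 1.209 / 2.116×10⁻⁵ = 57130 N = 57.13 kN, tensile.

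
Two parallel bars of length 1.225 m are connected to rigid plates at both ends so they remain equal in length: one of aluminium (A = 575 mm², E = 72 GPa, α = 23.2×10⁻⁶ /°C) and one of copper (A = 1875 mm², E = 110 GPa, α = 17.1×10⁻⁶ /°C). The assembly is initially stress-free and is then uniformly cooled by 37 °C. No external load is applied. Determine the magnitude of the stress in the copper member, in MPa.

σ ≈ 4.15 MPa (compressive)

Both members must finish at the same length. With the larger α, the aluminium tends to over-contract; the plates restrain it, putting the aluminium in tension and the copper in compression. With no external load the two internal forces are equal and opposite, magnitude P.
Compatibility of the two members (thermal + elastic change equal): (α₁ − α₂)ΔT = P·[1/(A₁E₁) + 1/(A₂E₂)].
|α₁ − α₂|·ΔT = 6.1×10⁻⁶ × 37 = 0.0002257.
1/(A₁E₁) + 1/(A₂E₂) = 1/(575×72×10³) + 1/(1875×110×10³) = 2.9×10⁻⁸ N⁻¹.
So P = 0.0002257 / 2.9×10⁻⁸ = 7.782 kN.
σ_{copper} = P/A₂ = 7782/1875 = 4.15 MPa, compressive.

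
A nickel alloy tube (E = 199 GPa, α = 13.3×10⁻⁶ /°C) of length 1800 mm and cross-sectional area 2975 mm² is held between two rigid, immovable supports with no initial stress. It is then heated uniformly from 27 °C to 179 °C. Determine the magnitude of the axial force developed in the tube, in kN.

P ≈ 1200 kN (compressive)

The ends cannot move, so σ = EαΔT = 199×10³ × 13.3×10⁻⁶ × 152 = 402.3 MPa.
Axial force P = σA = 402.3 × 2975 = 1.197×10⁶ N = 1197 kN, compressive.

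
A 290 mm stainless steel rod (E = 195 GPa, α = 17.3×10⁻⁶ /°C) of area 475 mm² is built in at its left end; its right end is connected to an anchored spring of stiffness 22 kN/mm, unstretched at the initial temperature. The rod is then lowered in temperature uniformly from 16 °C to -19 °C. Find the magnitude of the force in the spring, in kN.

P ≈ 3.61 kN

The unrestrained thermal change is αΔT L = 17.3×10⁻⁶ × 35 × 290 = 0.1756 mm.
With a force P in the spring, the elastic change of the rod is PL/(AE) and that of the spring is P/k; compatibility requires their sum to equal δ_free.
P [ L/(AE) + 1/k ] = δ_free → P [ 290/(475×195×10³) + 1/(22×10³) ] = 0.1756.
P = 0.1756 / 4.859×10⁻⁵ = 3614 N.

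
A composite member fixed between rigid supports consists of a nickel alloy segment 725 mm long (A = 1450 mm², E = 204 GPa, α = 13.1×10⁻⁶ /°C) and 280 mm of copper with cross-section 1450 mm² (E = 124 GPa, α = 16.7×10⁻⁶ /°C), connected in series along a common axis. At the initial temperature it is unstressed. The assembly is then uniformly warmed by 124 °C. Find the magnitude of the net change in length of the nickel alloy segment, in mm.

With the walls removed the bar would change length by δ_free = Σ αᵢΔT Lᵢ = 13.1×10⁻⁶×124×725 + 16.7×10⁻⁶×124×280 = 1.758 mm.
The walls prevent any net length change, so an axial force P (same in every segment) develops. Compatibility: P · Σ Lᵢ/(AᵢEᵢ) = δ_free.
Σ Lᵢ/(AᵢEᵢ) = 725/(1450×204×10³) + 280/(1450×124×10³) = 4.008×10⁻⁶ mm/N.
P = 1.758 / 4.008×10⁻⁶ = 438500 N = 438.5 kN, compressive.
For the nickel alloy segment, free thermal change = 13.1×10⁻⁶×124×725 = 1.178 mm and elastic change from P = 438500×725/(1450×204×10³) = 1.075 mm; these oppose, so the net change is 0.103 mm (segment lengthens).

|ΔL| ≈ 0.103 mm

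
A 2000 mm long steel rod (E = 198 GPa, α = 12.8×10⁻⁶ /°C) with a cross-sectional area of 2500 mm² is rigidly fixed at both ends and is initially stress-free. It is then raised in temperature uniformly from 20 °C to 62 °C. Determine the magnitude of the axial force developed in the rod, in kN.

P ≈ 266 kN (compressive)

With zero net strain, σ = E·αΔT = 198 GPa × 12.8×10⁻⁶ × 42 = 106.4 MPa.
Then P = σA = 106.4 × 2500 mm² = 266.1 kN, compressive.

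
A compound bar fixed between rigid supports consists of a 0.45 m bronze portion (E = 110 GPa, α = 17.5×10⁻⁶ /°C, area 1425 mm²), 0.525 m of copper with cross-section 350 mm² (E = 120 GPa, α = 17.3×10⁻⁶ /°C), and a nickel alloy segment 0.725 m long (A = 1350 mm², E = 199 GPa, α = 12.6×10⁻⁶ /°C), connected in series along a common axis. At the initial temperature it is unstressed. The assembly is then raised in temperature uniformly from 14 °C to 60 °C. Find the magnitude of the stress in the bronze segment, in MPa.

If the supports were absent, the total length change would be Σ αᵢΔT Lᵢ = 17.5×10⁻⁶×46×450 + 17.3×10⁻⁶×46×525 + 12.6×10⁻⁶×46×725 = 1.2 mm.
The rigid supports impose zero overall length change; the single axial force P common to all segments must satisfy P Σ Lᵢ/(AᵢEᵢ) = δ_free.
The series flexibility is Σ Lᵢ/(AᵢEᵢ) = 450/(1425×110×10³) + 525/(350×120×10³) + 725/(1350×199×10³) = 1.807×10⁻⁵ mm/N.
Hence P = δ_free / Σ(L/AE) = 1.2/1.807×10⁻⁵ = 66.42 kN (compressive).
σ_{bronze} = P / A = 66420 / 1425 = 46.61 MPa.

σ ≈ 46.6 MPa (compressive)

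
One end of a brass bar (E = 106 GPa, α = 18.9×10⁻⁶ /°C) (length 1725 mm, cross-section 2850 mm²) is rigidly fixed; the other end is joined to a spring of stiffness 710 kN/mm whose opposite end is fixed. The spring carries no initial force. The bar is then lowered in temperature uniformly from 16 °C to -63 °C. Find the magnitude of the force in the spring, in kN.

If the spring were absent the bar would shorten by αΔT L = 18.9×10⁻⁶ × 79 × 1725 = 2.576 mm.
With a force P in the spring, the elastic change of the bar is PL/(AE) and that of the spring is P/k; compatibility requires their sum to equal δ_free.
So P = δ_free / [L/(AE) + 1/k] = 2.576 / [ 1725/(2850×106×10³) + 1/(710×10³) ].
P = 2.576 / 7.118×10⁻⁶ = 361800 N.

P ≈ 362 kN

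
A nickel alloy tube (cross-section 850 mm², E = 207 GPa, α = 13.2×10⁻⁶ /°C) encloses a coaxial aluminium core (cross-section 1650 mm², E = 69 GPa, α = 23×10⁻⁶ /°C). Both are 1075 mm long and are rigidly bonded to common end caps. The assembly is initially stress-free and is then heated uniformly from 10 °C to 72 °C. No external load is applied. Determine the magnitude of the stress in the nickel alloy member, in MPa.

The aluminium has the larger α, so on heating it would change length more than the nickel alloy if both were free. The rigid plates force a common final length, so the aluminium is put into compression and the nickel alloy into tension, with equal and opposite forces P (no external load).
Setting the final lengths equal and cancelling L: (α₁ − α₂)ΔT = P/(A₁E₁) + P/(A₂E₂).
|α₁ − α₂|·ΔT = 9.8×10⁻⁶ × 62 = 0.0006076.
1/(A₁E₁) + 1/(A₂E₂) = 1/(850×207×10³) + 1/(1650×69×10³) = 1.447×10⁻⁸ N⁻¹.
P = 0.0006076 / 1.447×10⁻⁸ = 42000 N = 42 kN.
σ_{nickel alloy} = P/A₁ = 42000/850 = 49.41 MPa, tensile.

σ ≈ 49.4 MPa (tensile)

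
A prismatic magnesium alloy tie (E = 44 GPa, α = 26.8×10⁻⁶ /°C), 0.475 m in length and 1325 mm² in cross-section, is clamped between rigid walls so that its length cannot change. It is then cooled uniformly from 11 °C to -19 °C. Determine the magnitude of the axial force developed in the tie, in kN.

Full restraint means ε = 0, so the stress is σ = EαΔT = 44×10³ × 26.8×10⁻⁶ × 30 = 35.38 MPa.
Then P = σA = 35.38 × 1325 mm² = 46.87 kN, tensile.

P ≈ 46.9 kN (tensile)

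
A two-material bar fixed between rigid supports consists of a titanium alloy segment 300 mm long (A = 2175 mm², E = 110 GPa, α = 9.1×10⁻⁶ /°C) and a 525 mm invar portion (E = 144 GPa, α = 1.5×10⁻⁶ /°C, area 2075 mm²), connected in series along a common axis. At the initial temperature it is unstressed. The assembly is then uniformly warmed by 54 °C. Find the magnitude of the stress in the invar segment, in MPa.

With the walls removed the bar would change length by δ_free = Σ αᵢΔT Lᵢ = 9.1×10⁻⁶×54×300 + 1.5×10⁻⁶×54×525 = 0.1899 mm.
The walls prevent any net length change, so an axial force P (same in every segment) develops. Compatibility: P · Σ Lᵢ/(AᵢEᵢ) = δ_free.
Σ Lᵢ/(AᵢEᵢ) = 300/(2175×110×10³) + 525/(2075×144×10³) = 3.011×10⁻⁶ mm/N.
So P = 0.1899 / 3.011×10⁻⁶ = 63.08 kN, compressive.
σ_{invar} = P / A = 63080 / 2075 = 30.4 MPa.

σ ≈ 30.4 MPa (compressive)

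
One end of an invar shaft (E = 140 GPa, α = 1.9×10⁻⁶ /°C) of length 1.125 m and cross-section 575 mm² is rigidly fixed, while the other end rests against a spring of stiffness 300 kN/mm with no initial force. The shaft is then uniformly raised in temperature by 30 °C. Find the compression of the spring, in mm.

δ ≈ 0.0123 mm

The unrestrained thermal change is αΔT L = 1.9×10⁻⁶ × 30 × 1125 = 0.06413 mm.
Let P be the compressive force at the spring. The shaft shortens elastically by PL/(AE) and the spring compresses by P/k; together these equal δ_free.
So P = δ_free / [L/(AE) + 1/k] = 0.06413 / [ 1125/(575×140×10³) + 1/(300×10³) ].
P = 0.06413 / 1.731×10⁻⁵ = 3705 N.
Spring compression = P/k = 3705/(300×10³) = 0.01235 mm.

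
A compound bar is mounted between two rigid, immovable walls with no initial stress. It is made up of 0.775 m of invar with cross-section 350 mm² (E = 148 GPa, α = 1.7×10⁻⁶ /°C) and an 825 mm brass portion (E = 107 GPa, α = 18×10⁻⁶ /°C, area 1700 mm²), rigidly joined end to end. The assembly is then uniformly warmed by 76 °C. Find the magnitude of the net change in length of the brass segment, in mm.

|ΔL| ≈ 0.843 mm

With the walls removed the bar would change length by δ_free = Σ αᵢΔT Lᵢ = 1.7×10⁻⁶×76×775 + 18×10⁻⁶×76×825 = 1.229 mm.
The walls prevent any net length change, so an axial force P (same in every segment) develops. Compatibility: P · Σ Lᵢ/(AᵢEᵢ) = δ_free.
The series flexibility is Σ Lᵢ/(AᵢEᵢ) = 775/(350×148×10³) + 825/(1700×107×10³) = 1.95×10⁻⁵ mm/N.
So P = 1.229 / 1.95×10⁻⁵ = 63.02 kN, compressive.
For the brass segment, free thermal change = 18×10⁻⁶×76×825 = 1.129 mm and elastic change from P = 63020×825/(1700×107×10³) = 0.2858 mm; these oppose, so the net change is 0.843 mm (segment lengthens).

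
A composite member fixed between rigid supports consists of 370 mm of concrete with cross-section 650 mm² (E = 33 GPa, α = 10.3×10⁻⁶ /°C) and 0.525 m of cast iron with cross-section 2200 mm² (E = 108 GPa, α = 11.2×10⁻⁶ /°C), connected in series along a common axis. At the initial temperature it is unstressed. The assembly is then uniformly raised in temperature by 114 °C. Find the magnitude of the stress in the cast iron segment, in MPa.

σ ≈ 25.8 MPa (compressive)

With the walls removed the bar would change length by δ_free = Σ αᵢΔT Lᵢ = 10.3×10⁻⁶×114×370 + 11.2×10⁻⁶×114×525 = 1.105 mm.
The walls prevent any net length change, so an axial force P (same in every segment) develops. Compatibility: P · Σ Lᵢ/(AᵢEᵢ) = δ_free.
The series flexibility is Σ Lᵢ/(AᵢEᵢ) = 370/(650×33×10³) + 525/(2200×108×10³) = 1.946×10⁻⁵ mm/N.
Hence P = δ_free / Σ(L/AE) = 1.105/1.946×10⁻⁵ = 56.77 kN (compressive).
σ_{cast iron} = P / A = 56770 / 2200 = 25.81 MPa.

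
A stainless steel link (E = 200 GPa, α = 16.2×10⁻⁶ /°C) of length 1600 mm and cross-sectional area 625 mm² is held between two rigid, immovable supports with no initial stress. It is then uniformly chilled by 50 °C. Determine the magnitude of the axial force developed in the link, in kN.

P ≈ 101 kN (tensile)

Full restraint means ε = 0, so the stress is σ = EαΔT = 200×10³ × 16.2×10⁻⁶ × 50 = 162 MPa.
Axial force P = σA = 162 × 625 = 101200 N = 101.2 kN, tensile.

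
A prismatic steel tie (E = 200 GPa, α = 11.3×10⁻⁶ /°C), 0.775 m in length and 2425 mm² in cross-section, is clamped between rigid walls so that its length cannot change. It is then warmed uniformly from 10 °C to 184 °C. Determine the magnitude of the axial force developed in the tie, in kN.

P ≈ 954 kN (compressive)

With zero net strain, σ = E·αΔT = 200 GPa × 11.3×10⁻⁶ × 174 = 393.2 MPa.
P = AEαΔT = 2425 × 200×10³ × 11.3×10⁻⁶ × 174 = 953.6 kN (compressive).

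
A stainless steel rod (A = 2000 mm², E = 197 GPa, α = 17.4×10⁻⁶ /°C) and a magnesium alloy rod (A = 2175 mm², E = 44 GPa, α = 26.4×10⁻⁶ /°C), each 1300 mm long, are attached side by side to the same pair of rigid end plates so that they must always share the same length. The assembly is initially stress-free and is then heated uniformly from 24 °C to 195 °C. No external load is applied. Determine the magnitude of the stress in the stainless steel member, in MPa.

Both members must finish at the same length. With the larger α, the magnesium alloy tends to over-expand; the plates restrain it, putting the magnesium alloy in compression and the stainless steel in tension. With no external load the two internal forces are equal and opposite, magnitude P.
Setting the final lengths equal and cancelling L: (α₁ − α₂)ΔT = P/(A₁E₁) + P/(A₂E₂).
|α₁ − α₂|·ΔT = 9×10⁻⁶ × 171 = 0.001539.
1/(A₁E₁) + 1/(A₂E₂) = 1/(2000×197×10³) + 1/(2175×44×10³) = 1.299×10⁻⁸ N⁻¹.
So P = 0.001539 / 1.299×10⁻⁸ = 118.5 kN.
σ_{stainless steel} = P/A₁ = 118500/2000 = 59.25 MPa, tensile.

σ ≈ 59.2 MPa (tensile)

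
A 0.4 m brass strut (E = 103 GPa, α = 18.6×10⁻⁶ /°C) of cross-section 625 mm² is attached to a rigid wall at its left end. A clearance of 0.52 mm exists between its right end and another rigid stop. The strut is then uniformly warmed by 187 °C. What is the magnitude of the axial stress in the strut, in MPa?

σ ≈ 224 MPa (compressive)

Free thermal elongation = αΔT L = 18.6×10⁻⁶ × 187 × 400 = 1.391 mm.
After closing the 0.52 mm clearance, 1.391 − 0.52 = 0.8713 mm of expansion remains to be suppressed by the wall.
Compatibility: PL/(AE) = 0.8713 mm, so σ = P/A = E × (0.8713/400) = 224.4 MPa.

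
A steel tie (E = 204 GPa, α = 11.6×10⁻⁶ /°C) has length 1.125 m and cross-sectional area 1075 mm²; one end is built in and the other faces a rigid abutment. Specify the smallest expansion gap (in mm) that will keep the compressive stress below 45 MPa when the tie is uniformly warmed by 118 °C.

Free expansion if unrestrained: δ_free = αΔT L = 11.6×10⁻⁶ × 118 × 1125 = 1.54 mm.
A stress of 45 MPa corresponds to the wall pushing the tie back by σL/E = 45×1125/(204×10³) = 0.2482 mm.
The gap must absorb the remainder: g_min = 1.54 − 0.2482 = 1.292 mm.

g ≈ 1.29 mm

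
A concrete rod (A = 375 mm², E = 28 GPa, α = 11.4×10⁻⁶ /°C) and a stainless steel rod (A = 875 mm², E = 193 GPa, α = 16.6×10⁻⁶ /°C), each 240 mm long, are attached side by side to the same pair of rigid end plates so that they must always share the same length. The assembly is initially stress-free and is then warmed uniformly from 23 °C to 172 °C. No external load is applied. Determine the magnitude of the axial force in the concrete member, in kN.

P ≈ 7.66 kN (tensile in the concrete)

Both members must finish at the same length. With the larger α, the stainless steel tends to over-expand; the plates restrain it, putting the stainless steel in compression and the concrete in tension. With no external load the two internal forces are equal and opposite, magnitude P.
Equating the net (thermal + elastic) strains gives |α₁ − α₂|·ΔT = P·[1/(A₁E₁) + 1/(A₂E₂)].
|α₁ − α₂|·ΔT = 5.2×10⁻⁶ × 149 = 0.0007748.
1/(A₁E₁) + 1/(A₂E₂) = 1/(375×28×10³) + 1/(875×193×10³) = 1.012×10⁻⁷ N⁻¹.
P = 0.0007748 / 1.012×10⁻⁷ = 7659 N = 7.659 kN.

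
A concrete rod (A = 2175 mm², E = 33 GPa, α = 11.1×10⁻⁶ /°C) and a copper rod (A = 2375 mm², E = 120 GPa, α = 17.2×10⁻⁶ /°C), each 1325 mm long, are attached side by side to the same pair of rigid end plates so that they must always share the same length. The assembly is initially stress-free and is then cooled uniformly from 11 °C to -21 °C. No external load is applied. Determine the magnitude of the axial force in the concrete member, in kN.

P ≈ 11.2 kN (compressive in the concrete)

Equilibrium of a rigid end plate with no external load gives equal and opposite internal forces ±P in the two members. Since α_{copper} > α_{concrete}, cooling drives the copper into tension and the concrete into compression.
Equating the net (thermal + elastic) strains gives |α₁ − α₂|·ΔT = P·[1/(A₁E₁) + 1/(A₂E₂)].
|α₁ − α₂|·ΔT = 6.1×10⁻⁶ × 32 = 0.0001952.
1/(A₁E₁) + 1/(A₂E₂) = 1/(2175×33×10³) + 1/(2375×120×10³) = 1.744×10⁻⁸ N⁻¹.
So P = 0.0001952 / 1.744×10⁻⁸ = 11.19 kN.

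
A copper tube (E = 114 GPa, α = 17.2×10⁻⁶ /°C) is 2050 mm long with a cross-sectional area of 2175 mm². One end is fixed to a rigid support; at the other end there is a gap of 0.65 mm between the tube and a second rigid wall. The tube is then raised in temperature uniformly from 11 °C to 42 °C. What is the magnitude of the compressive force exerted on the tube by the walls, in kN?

Unrestrained expansion: δ_free = αΔT L = 17.2×10⁻⁶ × 31 × 2050 = 1.093 mm.
After closing the 0.65 mm clearance, 1.093 − 0.65 = 0.4431 mm of expansion remains to be suppressed by the wall.
Compatibility: PL/(AE) = 0.4431 mm, so σ = P/A = E × (0.4431/2050) = 24.64 MPa.
P = σA = 24.64 × 2175 = 53.59 kN.

P ≈ 53.6 kN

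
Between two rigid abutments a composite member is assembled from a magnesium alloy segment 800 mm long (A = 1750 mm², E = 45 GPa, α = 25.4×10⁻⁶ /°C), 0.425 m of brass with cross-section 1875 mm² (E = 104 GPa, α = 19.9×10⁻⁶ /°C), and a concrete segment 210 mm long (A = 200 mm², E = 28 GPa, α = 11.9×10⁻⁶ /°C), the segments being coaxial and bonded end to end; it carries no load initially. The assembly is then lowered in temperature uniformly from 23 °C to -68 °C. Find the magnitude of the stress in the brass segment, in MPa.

σ ≈ 30.5 MPa (tensile)

Free thermal contraction of the whole bar: Σ αᵢΔT Lᵢ = 25.4×10⁻⁶×91×800 + 19.9×10⁻⁶×91×425 + 11.9×10⁻⁶×91×210 = 2.846 mm.
Since the ends are fixed, an axial force P builds up, equal in every segment, with P · Σ Lᵢ/(AᵢEᵢ) = δ_free.
The series flexibility is Σ Lᵢ/(AᵢEᵢ) = 800/(1750×45×10³) + 425/(1875×104×10³) + 210/(200×28×10³) = 4.984×10⁻⁵ mm/N.
P = 2.846 / 4.984×10⁻⁵ = 57110 N = 57.11 kN, tensile.
σ_{brass} = P / A = 57110 / 1875 = 30.46 MPa.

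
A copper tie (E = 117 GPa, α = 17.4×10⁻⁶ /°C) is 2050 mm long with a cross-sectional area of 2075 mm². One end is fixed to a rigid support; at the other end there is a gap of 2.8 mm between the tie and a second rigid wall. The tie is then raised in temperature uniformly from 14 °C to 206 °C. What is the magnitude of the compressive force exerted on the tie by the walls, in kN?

Free thermal elongation = αΔT L = 17.4×10⁻⁶ × 192 × 2050 = 6.849 mm.
After closing the 2.8 mm clearance, 6.849 − 2.8 = 4.049 mm of expansion remains to be suppressed by the wall.
Compatibility: PL/(AE) = 4.049 mm, so σ = P/A = E × (4.049/2050) = 231.1 MPa.
P = σA = 231.1 × 2075 = 479.5 kN.

P ≈ 479 kN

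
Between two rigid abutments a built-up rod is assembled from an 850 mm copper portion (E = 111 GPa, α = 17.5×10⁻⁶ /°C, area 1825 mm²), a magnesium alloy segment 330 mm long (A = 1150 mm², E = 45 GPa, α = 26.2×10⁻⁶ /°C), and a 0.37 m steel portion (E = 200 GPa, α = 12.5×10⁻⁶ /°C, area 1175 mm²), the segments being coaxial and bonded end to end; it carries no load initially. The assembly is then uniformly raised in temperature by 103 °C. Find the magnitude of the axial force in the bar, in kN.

P ≈ 239 kN (compressive)

If the supports were absent, the total length change would be Σ αᵢΔT Lᵢ = 17.5×10⁻⁶×103×850 + 26.2×10⁻⁶×103×330 + 12.5×10⁻⁶×103×370 = 2.899 mm.
The rigid supports impose zero overall length change; the single axial force P common to all segments must satisfy P Σ Lᵢ/(AᵢEᵢ) = δ_free.
The series flexibility is Σ Lᵢ/(AᵢEᵢ) = 850/(1825×111×10³) + 330/(1150×45×10³) + 370/(1175×200×10³) = 1.215×10⁻⁵ mm/N.
P = 2.899 / 1.215×10⁻⁵ = 238700 N = 238.7 kN, compressive.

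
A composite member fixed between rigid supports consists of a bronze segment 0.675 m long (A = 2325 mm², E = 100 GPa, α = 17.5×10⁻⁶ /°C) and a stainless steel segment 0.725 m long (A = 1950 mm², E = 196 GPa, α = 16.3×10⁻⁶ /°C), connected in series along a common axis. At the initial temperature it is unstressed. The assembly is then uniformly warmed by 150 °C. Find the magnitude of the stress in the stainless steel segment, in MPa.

Free thermal expansion of the whole bar: Σ αᵢΔT Lᵢ = 17.5×10⁻⁶×150×675 + 16.3×10⁻⁶×150×725 = 3.545 mm.
The rigid supports impose zero overall length change; the single axial force P common to all segments must satisfy P Σ Lᵢ/(AᵢEᵢ) = δ_free.
Σ Lᵢ/(AᵢEᵢ) = 675/(2325×100×10³) + 725/(1950×196×10³) = 4.8×10⁻⁶ mm/N.
Hence P = δ_free / Σ(L/AE) = 3.545/4.8×10⁻⁶ = 738.4 kN (compressive).
σ_{stainless steel} = P / A = 738400 / 1950 = 378.7 MPa.

σ ≈ 379 MPa (compressive)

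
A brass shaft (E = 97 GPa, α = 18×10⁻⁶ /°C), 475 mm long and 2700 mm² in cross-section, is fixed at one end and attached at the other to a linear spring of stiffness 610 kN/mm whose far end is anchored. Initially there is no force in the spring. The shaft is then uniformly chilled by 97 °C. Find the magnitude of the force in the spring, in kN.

P ≈ 240 kN

The unrestrained thermal change is αΔT L = 18×10⁻⁶ × 97 × 475 = 0.8293 mm.
With a force P in the spring, the elastic change of the shaft is PL/(AE) and that of the spring is P/k; compatibility requires their sum to equal δ_free.
P [ L/(AE) + 1/k ] = δ_free → P [ 475/(2700×97×10³) + 1/(610×10³) ] = 0.8293.
P = 0.8293 / 3.453×10⁻⁶ = 240200 N.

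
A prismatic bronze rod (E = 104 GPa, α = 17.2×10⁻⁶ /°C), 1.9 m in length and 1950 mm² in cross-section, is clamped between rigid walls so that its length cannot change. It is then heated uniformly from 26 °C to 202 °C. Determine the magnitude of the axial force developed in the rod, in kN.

P ≈ 614 kN (compressive)

The ends cannot move, so σ = EαΔT = 104×10³ × 17.2×10⁻⁶ × 176 = 314.8 MPa.
Axial force P = σA = 314.8 × 1950 = 613900 N = 613.9 kN, compressive.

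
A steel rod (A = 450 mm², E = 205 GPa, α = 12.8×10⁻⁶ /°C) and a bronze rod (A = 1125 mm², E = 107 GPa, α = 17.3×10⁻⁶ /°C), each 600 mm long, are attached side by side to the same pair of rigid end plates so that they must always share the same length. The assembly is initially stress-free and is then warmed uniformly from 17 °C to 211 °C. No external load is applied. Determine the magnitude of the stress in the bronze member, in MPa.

σ ≈ 40.5 MPa (compressive)

Equilibrium of a rigid end plate with no external load gives equal and opposite internal forces ±P in the two members. Since α_{bronze} > α_{steel}, heating drives the bronze into compression and the steel into tension.
Equating the net (thermal + elastic) strains gives |α₁ − α₂|·ΔT = P·[1/(A₁E₁) + 1/(A₂E₂)].
|α₁ − α₂|·ΔT = 4.5×10⁻⁶ × 194 = 0.000873.
1/(A₁E₁) + 1/(A₂E₂) = 1/(450×205×10³) + 1/(1125×107×10³) = 1.915×10⁻⁸ N⁻¹.
P = 0.000873 / 1.915×10⁻⁸ = 45590 N = 45.59 kN.
σ_{bronze} = P/A₂ = 45590/1125 = 40.53 MPa, compressive.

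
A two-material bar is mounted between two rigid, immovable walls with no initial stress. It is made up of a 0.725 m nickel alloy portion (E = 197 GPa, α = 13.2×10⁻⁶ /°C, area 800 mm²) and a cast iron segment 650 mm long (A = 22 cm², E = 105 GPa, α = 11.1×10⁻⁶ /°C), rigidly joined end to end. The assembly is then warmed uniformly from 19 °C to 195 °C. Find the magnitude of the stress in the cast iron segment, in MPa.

σ ≈ 181 MPa (compressive)

With the walls removed the bar would change length by δ_free = Σ αᵢΔT Lᵢ = 13.2×10⁻⁶×176×725 + 11.1×10⁻⁶×176×650 = 2.954 mm.
Since the ends are fixed, an axial force P builds up, equal in every segment, with P · Σ Lᵢ/(AᵢEᵢ) = δ_free.
The series flexibility is Σ Lᵢ/(AᵢEᵢ) = 725/(800×197×10³) + 650/(2200×105×10³) = 7.414×10⁻⁶ mm/N.
P = 2.954 / 7.414×10⁻⁶ = 398500 N = 398.5 kN, compressive.
σ_{cast iron} = P / A = 398500 / 2200 = 181.1 MPa.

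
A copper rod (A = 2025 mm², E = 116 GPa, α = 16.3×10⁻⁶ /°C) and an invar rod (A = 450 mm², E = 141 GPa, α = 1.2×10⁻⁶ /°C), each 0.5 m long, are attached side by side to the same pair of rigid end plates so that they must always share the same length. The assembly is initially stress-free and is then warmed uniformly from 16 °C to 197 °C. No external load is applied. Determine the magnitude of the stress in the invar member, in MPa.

σ ≈ 303 MPa (tensile)

The copper has the larger α, so on heating it would change length more than the invar if both were free. The rigid plates force a common final length, so the copper is put into compression and the invar into tension, with equal and opposite forces P (no external load).
Equating the net (thermal + elastic) strains gives |α₁ − α₂|·ΔT = P·[1/(A₁E₁) + 1/(A₂E₂)].
|α₁ − α₂|·ΔT = 15.1×10⁻⁶ × 181 = 0.002733.
1/(A₁E₁) + 1/(A₂E₂) = 1/(2025×116×10³) + 1/(450×141×10³) = 2.002×10⁻⁸ N⁻¹.
P = 0.002733 / 2.002×10⁻⁸ = 136500 N = 136.5 kN.
σ_{invar} = P/A₂ = 136500/450 = 303.4 MPa, tensile.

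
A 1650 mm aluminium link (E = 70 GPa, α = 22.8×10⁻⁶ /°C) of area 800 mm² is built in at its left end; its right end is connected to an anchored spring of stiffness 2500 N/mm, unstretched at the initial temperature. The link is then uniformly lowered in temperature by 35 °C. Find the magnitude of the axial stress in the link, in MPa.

σ ≈ 3.83 MPa (tensile)

Free thermal contraction: δ_free = αΔT L = 22.8×10⁻⁶ × 35 × 1650 = 1.317 mm.
With a force P in the spring, the elastic change of the link is PL/(AE) and that of the spring is P/k; compatibility requires their sum to equal δ_free.
So P = δ_free / [L/(AE) + 1/k] = 1.317 / [ 1650/(800×70×10³) + 1/(2500) ].
P = 1.317 / 0.0004295 = 3066 N.
σ = P/A = 3066/800 = 3.832 MPa.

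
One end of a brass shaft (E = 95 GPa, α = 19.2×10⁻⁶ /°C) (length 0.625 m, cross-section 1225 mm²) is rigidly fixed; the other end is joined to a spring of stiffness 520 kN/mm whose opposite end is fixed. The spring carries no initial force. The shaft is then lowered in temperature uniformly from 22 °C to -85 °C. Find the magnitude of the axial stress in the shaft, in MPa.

The unrestrained thermal change is αΔT L = 19.2×10⁻⁶ × 107 × 625 = 1.284 mm.
With a force P in the spring, the elastic change of the shaft is PL/(AE) and that of the spring is P/k; compatibility requires their sum to equal δ_free.
So P = δ_free / [L/(AE) + 1/k] = 1.284 / [ 625/(1225×95×10³) + 1/(520×10³) ].
P = 1.284 / 7.294×10⁻⁶ = 176000 N.
σ = P/A = 176000/1225 = 143.7 MPa.

σ ≈ 144 MPa (tensile)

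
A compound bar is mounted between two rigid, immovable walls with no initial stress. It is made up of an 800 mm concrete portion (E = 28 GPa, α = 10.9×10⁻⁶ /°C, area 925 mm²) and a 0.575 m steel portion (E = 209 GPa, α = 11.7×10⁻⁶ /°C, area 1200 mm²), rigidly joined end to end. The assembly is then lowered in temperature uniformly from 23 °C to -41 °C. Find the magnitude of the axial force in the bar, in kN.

If the supports were absent, the total length change would be Σ αᵢΔT Lᵢ = 10.9×10⁻⁶×64×800 + 11.7×10⁻⁶×64×575 = 0.9886 mm.
The walls prevent any net length change, so an axial force P (same in every segment) develops. Compatibility: P · Σ Lᵢ/(AᵢEᵢ) = δ_free.
The series flexibility is Σ Lᵢ/(AᵢEᵢ) = 800/(925×28×10³) + 575/(1200×209×10³) = 3.318×10⁻⁵ mm/N.
So P = 0.9886 / 3.318×10⁻⁵ = 29.8 kN, tensile.

P ≈ 29.8 kN (tensile)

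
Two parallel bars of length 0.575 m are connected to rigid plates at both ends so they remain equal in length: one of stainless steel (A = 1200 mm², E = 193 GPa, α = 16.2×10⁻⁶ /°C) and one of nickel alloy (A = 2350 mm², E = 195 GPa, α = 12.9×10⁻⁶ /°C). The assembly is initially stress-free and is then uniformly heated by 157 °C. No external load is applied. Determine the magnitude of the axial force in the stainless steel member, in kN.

P ≈ 79.7 kN (compressive in the stainless steel)

The stainless steel has the larger α, so on heating it would change length more than the nickel alloy if both were free. The rigid plates force a common final length, so the stainless steel is put into compression and the nickel alloy into tension, with equal and opposite forces P (no external load).
Equating the net (thermal + elastic) strains gives |α₁ − α₂|·ΔT = P·[1/(A₁E₁) + 1/(A₂E₂)].
|α₁ − α₂|·ΔT = 3.3×10⁻⁶ × 157 = 0.0005181.
1/(A₁E₁) + 1/(A₂E₂) = 1/(1200×193×10³) + 1/(2350×195×10³) = 6.5×10⁻⁹ N⁻¹.
P = 0.0005181 / 6.5×10⁻⁹ = 79710 N = 79.71 kN.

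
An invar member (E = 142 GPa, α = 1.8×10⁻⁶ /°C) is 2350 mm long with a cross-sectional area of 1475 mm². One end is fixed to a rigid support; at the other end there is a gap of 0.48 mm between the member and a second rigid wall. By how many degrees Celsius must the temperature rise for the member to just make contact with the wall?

The gap closes when αΔT L = 0.48 mm, since the member is still unstressed at that instant.
So ΔT = g/(αL) = 0.48/(1.8×10⁻⁶ × 2350) = 113.5 °C.

ΔT ≈ 113 °C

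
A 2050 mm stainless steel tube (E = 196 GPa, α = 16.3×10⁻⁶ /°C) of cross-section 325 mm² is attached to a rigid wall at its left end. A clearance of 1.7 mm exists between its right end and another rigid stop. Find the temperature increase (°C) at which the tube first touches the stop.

The gap closes when αΔT L = 1.7 mm, since the tube is still unstressed at that instant.
So ΔT = g/(αL) = 1.7/(16.3×10⁻⁶ × 2050) = 50.88 °C.

ΔT ≈ 50.9 °C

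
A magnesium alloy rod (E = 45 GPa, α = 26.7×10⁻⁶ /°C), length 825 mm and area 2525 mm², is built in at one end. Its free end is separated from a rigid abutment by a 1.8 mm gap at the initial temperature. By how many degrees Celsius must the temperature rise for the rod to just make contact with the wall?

ΔT ≈ 81.7 °C

The gap closes when αΔT L = 1.8 mm, since the rod is still unstressed at that instant.
ΔT = 1.8 / (26.7×10⁻⁶ × 825) = 81.72 °C.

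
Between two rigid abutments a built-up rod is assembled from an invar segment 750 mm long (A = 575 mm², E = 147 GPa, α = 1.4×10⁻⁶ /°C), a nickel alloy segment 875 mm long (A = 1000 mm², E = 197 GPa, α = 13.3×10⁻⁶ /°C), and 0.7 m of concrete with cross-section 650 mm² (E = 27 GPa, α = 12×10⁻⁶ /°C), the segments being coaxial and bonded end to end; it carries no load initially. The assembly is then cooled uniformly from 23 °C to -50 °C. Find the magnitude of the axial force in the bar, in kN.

P ≈ 28.9 kN (tensile)

Free thermal contraction of the whole bar: Σ αᵢΔT Lᵢ = 1.4×10⁻⁶×73×750 + 13.3×10⁻⁶×73×875 + 12×10⁻⁶×73×700 = 1.539 mm.
The rigid supports impose zero overall length change; the single axial force P common to all segments must satisfy P Σ Lᵢ/(AᵢEᵢ) = δ_free.
Σ Lᵢ/(AᵢEᵢ) = 750/(575×147×10³) + 875/(1000×197×10³) + 700/(650×27×10³) = 5.32×10⁻⁵ mm/N.
Hence P = δ_free / Σ(L/AE) = 1.539/5.32×10⁻⁵ = 28.94 kN (tensile).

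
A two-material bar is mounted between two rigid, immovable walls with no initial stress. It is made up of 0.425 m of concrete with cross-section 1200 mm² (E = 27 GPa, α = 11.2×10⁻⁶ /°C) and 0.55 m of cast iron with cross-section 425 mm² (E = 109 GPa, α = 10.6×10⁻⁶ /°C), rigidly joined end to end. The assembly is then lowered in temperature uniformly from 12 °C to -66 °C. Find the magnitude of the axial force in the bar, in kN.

P ≈ 33.1 kN (tensile)

Free thermal contraction of the whole bar: Σ αᵢΔT Lᵢ = 11.2×10⁻⁶×78×425 + 10.6×10⁻⁶×78×550 = 0.826 mm.
The walls prevent any net length change, so an axial force P (same in every segment) develops. Compatibility: P · Σ Lᵢ/(AᵢEᵢ) = δ_free.
Σ Lᵢ/(AᵢEᵢ) = 425/(1200×27×10³) + 550/(425×109×10³) = 2.499×10⁻⁵ mm/N.
P = 0.826 / 2.499×10⁻⁵ = 33050 N = 33.05 kN, tensile.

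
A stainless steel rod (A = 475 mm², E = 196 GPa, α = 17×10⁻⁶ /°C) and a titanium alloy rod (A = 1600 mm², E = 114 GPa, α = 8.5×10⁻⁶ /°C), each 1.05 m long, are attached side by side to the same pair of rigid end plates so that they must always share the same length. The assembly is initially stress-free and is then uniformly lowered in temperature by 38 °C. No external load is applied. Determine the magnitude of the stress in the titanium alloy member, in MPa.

Both members must finish at the same length. With the larger α, the stainless steel tends to over-contract; the plates restrain it, putting the stainless steel in tension and the titanium alloy in compression. With no external load the two internal forces are equal and opposite, magnitude P.
Equating the net (thermal + elastic) strains gives |α₁ − α₂|·ΔT = P·[1/(A₁E₁) + 1/(A₂E₂)].
|α₁ − α₂|·ΔT = 8.5×10⁻⁶ × 38 = 0.000323.
1/(A₁E₁) + 1/(A₂E₂) = 1/(475×196×10³) + 1/(1600×114×10³) = 1.622×10⁻⁸ N⁻¹.
So P = 0.000323 / 1.622×10⁻⁸ = 19.91 kN.
σ_{titanium alloy} = P/A₂ = 19910/1600 = 12.44 MPa, compressive.

σ ≈ 12.4 MPa (compressive)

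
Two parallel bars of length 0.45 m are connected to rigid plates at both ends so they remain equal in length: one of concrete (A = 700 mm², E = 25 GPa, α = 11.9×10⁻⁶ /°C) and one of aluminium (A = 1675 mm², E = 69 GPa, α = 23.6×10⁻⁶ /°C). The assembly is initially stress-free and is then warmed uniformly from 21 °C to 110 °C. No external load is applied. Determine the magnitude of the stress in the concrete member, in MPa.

Equilibrium of a rigid end plate with no external load gives equal and opposite internal forces ±P in the two members. Since α_{aluminium} > α_{concrete}, heating drives the aluminium into compression and the concrete into tension.
Equating the net (thermal + elastic) strains gives |α₁ − α₂|·ΔT = P·[1/(A₁E₁) + 1/(A₂E₂)].
|α₁ − α₂|·ΔT = 11.7×10⁻⁶ × 89 = 0.001041.
1/(A₁E₁) + 1/(A₂E₂) = 1/(700×25×10³) + 1/(1675×69×10³) = 6.58×10⁻⁸ N⁻¹.
So P = 0.001041 / 6.58×10⁻⁸ = 15.83 kN.
σ_{concrete} = P/A₁ = 15830/700 = 22.61 MPa, tensile.

σ ≈ 22.6 MPa (tensile)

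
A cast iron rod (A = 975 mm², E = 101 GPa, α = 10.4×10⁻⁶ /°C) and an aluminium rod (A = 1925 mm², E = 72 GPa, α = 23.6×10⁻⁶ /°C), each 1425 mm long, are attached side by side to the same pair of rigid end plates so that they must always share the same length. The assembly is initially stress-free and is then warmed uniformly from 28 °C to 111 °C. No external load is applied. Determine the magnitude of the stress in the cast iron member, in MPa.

σ ≈ 64.7 MPa (tensile)

Both members must finish at the same length. With the larger α, the aluminium tends to over-expand; the plates restrain it, putting the aluminium in compression and the cast iron in tension. With no external load the two internal forces are equal and opposite, magnitude P.
Setting the final lengths equal and cancelling L: (α₁ − α₂)ΔT = P/(A₁E₁) + P/(A₂E₂).
|α₁ − α₂|·ΔT = 13.2×10⁻⁶ × 83 = 0.001096.
1/(A₁E₁) + 1/(A₂E₂) = 1/(975×101×10³) + 1/(1925×72×10³) = 1.737×10⁻⁸ N⁻¹.
So P = 0.001096 / 1.737×10⁻⁸ = 63.07 kN.
σ_{cast iron} = P/A₁ = 63070/975 = 64.69 MPa, tensile.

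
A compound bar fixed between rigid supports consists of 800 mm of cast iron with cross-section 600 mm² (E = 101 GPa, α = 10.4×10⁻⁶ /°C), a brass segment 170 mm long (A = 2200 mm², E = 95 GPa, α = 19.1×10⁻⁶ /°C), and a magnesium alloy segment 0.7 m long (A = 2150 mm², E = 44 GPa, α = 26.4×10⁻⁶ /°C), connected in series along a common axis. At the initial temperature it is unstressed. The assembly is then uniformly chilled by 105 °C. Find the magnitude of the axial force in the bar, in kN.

P ≈ 147 kN (tensile)

Free thermal contraction of the whole bar: Σ αᵢΔT Lᵢ = 10.4×10⁻⁶×105×800 + 19.1×10⁻⁶×105×170 + 26.4×10⁻⁶×105×700 = 3.155 mm.
The rigid supports impose zero overall length change; the single axial force P common to all segments must satisfy P Σ Lᵢ/(AᵢEᵢ) = δ_free.
The series flexibility is Σ Lᵢ/(AᵢEᵢ) = 800/(600×101×10³) + 170/(2200×95×10³) + 700/(2150×44×10³) = 2.141×10⁻⁵ mm/N.
So P = 3.155 / 2.141×10⁻⁵ = 147.3 kN, tensile.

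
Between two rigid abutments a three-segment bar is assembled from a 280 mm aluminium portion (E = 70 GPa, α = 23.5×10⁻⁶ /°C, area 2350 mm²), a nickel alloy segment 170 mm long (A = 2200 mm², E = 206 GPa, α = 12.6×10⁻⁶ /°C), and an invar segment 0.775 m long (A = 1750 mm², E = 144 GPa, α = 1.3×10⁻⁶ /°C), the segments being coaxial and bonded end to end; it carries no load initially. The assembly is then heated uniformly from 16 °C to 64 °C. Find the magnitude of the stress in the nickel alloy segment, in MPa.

Free thermal expansion of the whole bar: Σ αᵢΔT Lᵢ = 23.5×10⁻⁶×48×280 + 12.6×10⁻⁶×48×170 + 1.3×10⁻⁶×48×775 = 0.467 mm.
The walls prevent any net length change, so an axial force P (same in every segment) develops. Compatibility: P · Σ Lᵢ/(AᵢEᵢ) = δ_free.
The series flexibility is Σ Lᵢ/(AᵢEᵢ) = 280/(2350×70×10³) + 170/(2200×206×10³) + 775/(1750×144×10³) = 5.153×10⁻⁶ mm/N.
P = 0.467 / 5.153×10⁻⁶ = 90640 N = 90.64 kN, compressive.
σ_{nickel alloy} = P / A = 90640 / 2200 = 41.2 MPa.

σ ≈ 41.2 MPa (compressive)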